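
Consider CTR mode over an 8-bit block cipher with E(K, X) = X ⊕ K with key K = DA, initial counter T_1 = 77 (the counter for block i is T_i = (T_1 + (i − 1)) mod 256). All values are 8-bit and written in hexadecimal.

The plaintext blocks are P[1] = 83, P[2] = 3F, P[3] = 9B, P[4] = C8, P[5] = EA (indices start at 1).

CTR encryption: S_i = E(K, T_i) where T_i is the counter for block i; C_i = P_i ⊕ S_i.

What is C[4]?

C[4] = 68

C[1]: T = 77, S = E(K, T) = AD; 83 ⊕ AD = 2E.
C[2]: T = 78, S = E(K, T) = A2; 3F ⊕ A2 = 9D.
C[3]: T = 79, S = E(K, T) = A3; 9B ⊕ A3 = 38.
C[4]: T = 7A, S = E(K, T) = A0; C8 ⊕ A0 = 68.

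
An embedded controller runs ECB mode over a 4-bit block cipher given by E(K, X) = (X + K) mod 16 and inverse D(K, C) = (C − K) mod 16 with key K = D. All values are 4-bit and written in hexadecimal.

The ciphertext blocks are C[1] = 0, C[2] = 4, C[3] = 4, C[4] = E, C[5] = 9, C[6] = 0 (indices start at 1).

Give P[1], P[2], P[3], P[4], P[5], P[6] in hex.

P[1] = 3, P[2] = 7, P[3] = 7, P[4] = 1, P[5] = C, P[6] = 3

ECB decryption: P_i = D(K, C_i).
P[1]: D(K, 0) = 3.
P[2]: D(K, 4) = 7.
P[3]: D(K, 4) = 7.
P[4]: D(K, E) = 1.
P[5]: D(K, 9) = C.
P[6]: D(K, 0) = 3.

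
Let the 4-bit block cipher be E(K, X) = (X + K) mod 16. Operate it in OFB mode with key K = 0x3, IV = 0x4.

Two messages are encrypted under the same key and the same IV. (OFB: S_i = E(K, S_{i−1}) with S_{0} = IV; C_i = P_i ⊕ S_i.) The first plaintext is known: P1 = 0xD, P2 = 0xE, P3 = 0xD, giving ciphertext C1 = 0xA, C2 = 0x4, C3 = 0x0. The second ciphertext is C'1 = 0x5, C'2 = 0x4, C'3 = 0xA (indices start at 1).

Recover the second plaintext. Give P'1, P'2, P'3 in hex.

P'1 = 0x2, P'2 = 0xE, P'3 = 0x7

In OFB with a reused IV, both messages share the same keystream S_i, so C_i ⊕ C'_i = P_i ⊕ P'_i and thus P'_i = P_i ⊕ C_i ⊕ C'_i.
P'1: 0xD ⊕ 0xA ⊕ 0x5 = 0x2.
P'2: 0xE ⊕ 0x4 ⊕ 0x4 = 0xE.
P'3: 0xD ⊕ 0x0 ⊕ 0xA = 0x7.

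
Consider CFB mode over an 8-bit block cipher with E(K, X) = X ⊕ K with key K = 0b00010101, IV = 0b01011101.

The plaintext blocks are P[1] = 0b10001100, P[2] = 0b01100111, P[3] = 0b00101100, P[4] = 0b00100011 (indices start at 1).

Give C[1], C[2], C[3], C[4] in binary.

C[1] = 0b11000100, C[2] = 0b10110110, C[3] = 0b10001111, C[4] = 0b10111001

CFB encryption: C_i = P_i ⊕ E(K, C_{i−1}), with C_{0} = IV.
C[1]: E(K, 0b01011101) = 0b01001000; 0b10001100 ⊕ 0b01001000 = 0b11000100.
C[2]: E(K, 0b11000100) = 0b11010001; 0b01100111 ⊕ 0b11010001 = 0b10110110.
C[3]: E(K, 0b10110110) = 0b10100011; 0b00101100 ⊕ 0b10100011 = 0b10001111.
C[4]: E(K, 0b10001111) = 0b10011010; 0b00100011 ⊕ 0b10011010 = 0b10111001.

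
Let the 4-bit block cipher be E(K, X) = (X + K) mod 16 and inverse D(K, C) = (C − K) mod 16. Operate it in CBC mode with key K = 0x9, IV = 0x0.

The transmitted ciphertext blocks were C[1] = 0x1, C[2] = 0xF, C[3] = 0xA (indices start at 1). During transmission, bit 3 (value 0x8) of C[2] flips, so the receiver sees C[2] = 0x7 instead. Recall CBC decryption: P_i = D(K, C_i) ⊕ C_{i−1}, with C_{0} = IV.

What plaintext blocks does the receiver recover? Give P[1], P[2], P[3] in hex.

P[1] = 0x8, P[2] = 0xF, P[3] = 0x6

Only C[2] changed, to 0x7. In CBC, a change in C_i garbles P_i and flips the same bit in P_{i+1}. Decrypting the received ciphertext:
P[1]: D(K, 0x1) = 0x8; 0x8 ⊕ 0x0 = 0x8.
P[2]: D(K, 0x7) = 0xE; 0xE ⊕ 0x1 = 0xF.
P[3]: D(K, 0xA) = 0x1; 0x1 ⊕ 0x7 = 0x6.
Blocks that differ from the original plaintext: P[2], P[3].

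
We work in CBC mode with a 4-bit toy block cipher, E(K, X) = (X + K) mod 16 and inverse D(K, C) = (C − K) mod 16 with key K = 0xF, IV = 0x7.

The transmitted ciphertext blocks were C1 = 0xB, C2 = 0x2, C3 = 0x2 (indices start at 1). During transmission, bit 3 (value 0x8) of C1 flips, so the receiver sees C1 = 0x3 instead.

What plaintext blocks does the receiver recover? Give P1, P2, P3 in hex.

P1 = 0x3, P2 = 0x0, P3 = 0x1

CBC decryption: P_i = D(K, C_i) ⊕ C_{i−1}, with C_{0} = IV.
Only C1 changed, to 0x3. In CBC, a change in C_i garbles P_i and flips the same bit in P_{i+1}. Decrypting the received ciphertext:
P1: D(K, 0x3) = 0x4; 0x4 ⊕ 0x7 = 0x3.
P2: D(K, 0x2) = 0x3; 0x3 ⊕ 0x3 = 0x0.
P3: D(K, 0x2) = 0x3; 0x3 ⊕ 0x2 = 0x1.
Blocks that differ from the original plaintext: P1, P2.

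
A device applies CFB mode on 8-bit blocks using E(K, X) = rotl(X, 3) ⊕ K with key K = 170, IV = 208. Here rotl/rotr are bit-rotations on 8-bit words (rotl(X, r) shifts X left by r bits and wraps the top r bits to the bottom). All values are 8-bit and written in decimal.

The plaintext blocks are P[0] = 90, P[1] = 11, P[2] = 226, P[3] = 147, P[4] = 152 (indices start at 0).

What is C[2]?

C[2] = 216

CFB encryption: C_i = P_i ⊕ E(K, C_{i−1}), with C_{−1} = IV.
C[0]: E(K, 208) = 44; 90 ⊕ 44 = 118.
C[1]: E(K, 118) = 25; 11 ⊕ 25 = 18.
C[2]: E(K, 18) = 58; 226 ⊕ 58 = 216.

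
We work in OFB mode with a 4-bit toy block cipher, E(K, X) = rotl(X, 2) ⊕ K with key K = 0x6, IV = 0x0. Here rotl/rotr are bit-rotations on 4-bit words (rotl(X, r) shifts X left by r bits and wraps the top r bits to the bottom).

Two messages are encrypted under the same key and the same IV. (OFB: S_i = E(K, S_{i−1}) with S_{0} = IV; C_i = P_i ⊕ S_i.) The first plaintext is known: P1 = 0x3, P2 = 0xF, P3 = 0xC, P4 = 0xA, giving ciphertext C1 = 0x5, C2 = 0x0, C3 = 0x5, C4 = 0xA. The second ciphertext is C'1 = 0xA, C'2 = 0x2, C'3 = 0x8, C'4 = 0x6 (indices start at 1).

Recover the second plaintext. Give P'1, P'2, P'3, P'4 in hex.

In OFB with a reused IV, both messages share the same keystream S_i, so C_i ⊕ C'_i = P_i ⊕ P'_i and thus P'_i = P_i ⊕ C_i ⊕ C'_i.
P'1: 0x3 ⊕ 0x5 ⊕ 0xA = 0xC.
P'2: 0xF ⊕ 0x0 ⊕ 0x2 = 0xD.
P'3: 0xC ⊕ 0x5 ⊕ 0x8 = 0x1.
P'4: 0xA ⊕ 0xA ⊕ 0x6 = 0x6.

P'1 = 0xC, P'2 = 0xD, P'3 = 0x1, P'4 = 0x6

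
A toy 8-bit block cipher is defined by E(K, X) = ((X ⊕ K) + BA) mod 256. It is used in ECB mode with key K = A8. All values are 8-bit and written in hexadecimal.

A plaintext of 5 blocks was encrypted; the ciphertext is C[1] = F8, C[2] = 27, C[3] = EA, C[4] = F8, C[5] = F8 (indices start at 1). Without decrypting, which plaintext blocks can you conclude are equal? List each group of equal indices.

ECB encrypts each block independently with the same key, so equal ciphertext blocks imply equal plaintext blocks.
C[1] = C[4] = C[5] = F8, so P[1] = P[4] = P[5].

P[1] = P[4] = P[5]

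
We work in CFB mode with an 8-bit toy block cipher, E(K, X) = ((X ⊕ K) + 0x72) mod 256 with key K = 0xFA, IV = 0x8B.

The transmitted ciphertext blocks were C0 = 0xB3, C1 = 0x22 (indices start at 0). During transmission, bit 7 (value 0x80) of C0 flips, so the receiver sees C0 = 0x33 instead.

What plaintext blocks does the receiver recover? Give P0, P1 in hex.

P0 = 0xD0, P1 = 0x19

CFB decryption: P_i = C_i ⊕ E(K, C_{i−1}), with C_{−1} = IV.
Only C0 changed, to 0x33. In CFB, a change in C_i flips the same bit in P_i and garbles P_{i+1}. Decrypting the received ciphertext:
P0: E(K, 0x8B) = 0xE3; 0x33 ⊕ 0xE3 = 0xD0.
P1: E(K, 0x33) = 0x3B; 0x22 ⊕ 0x3B = 0x19.
Blocks that differ from the original plaintext: P0, P1.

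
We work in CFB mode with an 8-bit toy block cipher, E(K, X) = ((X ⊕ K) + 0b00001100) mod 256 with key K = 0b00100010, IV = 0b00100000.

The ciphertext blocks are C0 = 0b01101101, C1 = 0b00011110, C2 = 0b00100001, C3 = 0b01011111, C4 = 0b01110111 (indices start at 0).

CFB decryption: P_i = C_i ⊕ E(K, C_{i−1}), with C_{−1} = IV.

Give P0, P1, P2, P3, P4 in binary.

P0 = 0b01100011, P1 = 0b01000101, P2 = 0b01101001, P3 = 0b01010000, P4 = 0b11111110

P0: E(K, 0b00100000) = 0b00001110; 0b01101101 ⊕ 0b00001110 = 0b01100011.
P1: E(K, 0b01101101) = 0b01011011; 0b00011110 ⊕ 0b01011011 = 0b01000101.
P2: E(K, 0b00011110) = 0b01001000; 0b00100001 ⊕ 0b01001000 = 0b01101001.
P3: E(K, 0b00100001) = 0b00001111; 0b01011111 ⊕ 0b00001111 = 0b01010000.
P4: E(K, 0b01011111) = 0b10001001; 0b01110111 ⊕ 0b10001001 = 0b11111110.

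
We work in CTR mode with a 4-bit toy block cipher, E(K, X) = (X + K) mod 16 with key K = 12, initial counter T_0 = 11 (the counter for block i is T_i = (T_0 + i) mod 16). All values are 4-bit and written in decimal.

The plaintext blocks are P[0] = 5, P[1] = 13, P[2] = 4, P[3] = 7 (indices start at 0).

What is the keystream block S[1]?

8

CTR encryption: S_i = E(K, T_i) where T_i is the counter for block i; C_i = P_i ⊕ S_i.
C[0]: T = 11, S = E(K, T) = 7; 5 ⊕ 7 = 2.
C[1]: T = 12, S = E(K, T) = 8; 13 ⊕ 8 = 5.
So S[1] = 8.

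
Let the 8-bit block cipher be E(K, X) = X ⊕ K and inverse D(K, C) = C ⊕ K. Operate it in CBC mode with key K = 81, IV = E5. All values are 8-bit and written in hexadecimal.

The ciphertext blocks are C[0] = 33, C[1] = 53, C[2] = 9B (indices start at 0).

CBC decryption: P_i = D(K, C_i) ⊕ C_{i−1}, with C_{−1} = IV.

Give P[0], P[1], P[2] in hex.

P[0]: D(K, 33) = B2; B2 ⊕ E5 = 57.
P[1]: D(K, 53) = D2; D2 ⊕ 33 = E1.
P[2]: D(K, 9B) = 1A; 1A ⊕ 53 = 49.

P[0] = 57, P[1] = E1, P[2] = 49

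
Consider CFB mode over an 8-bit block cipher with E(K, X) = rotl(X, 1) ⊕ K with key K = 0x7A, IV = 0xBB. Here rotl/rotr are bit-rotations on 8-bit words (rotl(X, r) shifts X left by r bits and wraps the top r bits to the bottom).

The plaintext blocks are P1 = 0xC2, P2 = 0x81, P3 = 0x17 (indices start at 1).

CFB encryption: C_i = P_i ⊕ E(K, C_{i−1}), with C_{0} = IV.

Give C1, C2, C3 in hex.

C1 = 0xCF, C2 = 0x64, C3 = 0xA5

C1: E(K, 0xBB) = 0x0D; 0xC2 ⊕ 0x0D = 0xCF.
C2: E(K, 0xCF) = 0xE5; 0x81 ⊕ 0xE5 = 0x64.
C3: E(K, 0x64) = 0xB2; 0x17 ⊕ 0xB2 = 0xA5.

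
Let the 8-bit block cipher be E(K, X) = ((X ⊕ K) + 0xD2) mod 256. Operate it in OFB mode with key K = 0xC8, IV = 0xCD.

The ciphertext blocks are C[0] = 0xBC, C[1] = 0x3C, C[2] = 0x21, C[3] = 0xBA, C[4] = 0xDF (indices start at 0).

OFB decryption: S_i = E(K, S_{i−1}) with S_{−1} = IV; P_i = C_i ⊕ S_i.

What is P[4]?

P[4] = 0xF0

P[0]: S = E(K, 0xCD) = 0xD7; 0xBC ⊕ 0xD7 = 0x6B.
P[1]: S = E(K, 0xD7) = 0xF1; 0x3C ⊕ 0xF1 = 0xCD.
P[2]: S = E(K, 0xF1) = 0x0B; 0x21 ⊕ 0x0B = 0x2A.
P[3]: S = E(K, 0x0B) = 0x95; 0xBA ⊕ 0x95 = 0x2F.
P[4]: S = E(K, 0x95) = 0x2F; 0xDF ⊕ 0x2F = 0xF0.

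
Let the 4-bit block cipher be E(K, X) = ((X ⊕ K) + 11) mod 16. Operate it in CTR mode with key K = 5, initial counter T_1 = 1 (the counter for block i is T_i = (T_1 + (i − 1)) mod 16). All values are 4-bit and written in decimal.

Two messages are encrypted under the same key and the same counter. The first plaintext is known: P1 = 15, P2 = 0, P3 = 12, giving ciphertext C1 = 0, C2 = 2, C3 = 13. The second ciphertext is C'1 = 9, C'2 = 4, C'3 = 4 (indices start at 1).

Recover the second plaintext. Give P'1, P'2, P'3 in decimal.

P'1 = 6, P'2 = 6, P'3 = 5

In CTR with a reused counter, both messages share the same keystream S_i, so C_i ⊕ C'_i = P_i ⊕ P'_i and thus P'_i = P_i ⊕ C_i ⊕ C'_i.
P'1: 15 ⊕ 0 ⊕ 9 = 6.
P'2: 0 ⊕ 2 ⊕ 4 = 6.
P'3: 12 ⊕ 13 ⊕ 4 = 5.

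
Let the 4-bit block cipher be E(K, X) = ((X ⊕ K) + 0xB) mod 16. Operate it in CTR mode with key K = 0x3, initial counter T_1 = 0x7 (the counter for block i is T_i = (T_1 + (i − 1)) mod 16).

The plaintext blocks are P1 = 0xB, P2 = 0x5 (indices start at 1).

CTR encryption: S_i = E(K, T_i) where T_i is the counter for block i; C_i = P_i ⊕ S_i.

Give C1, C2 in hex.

C1 = 0x4, C2 = 0x3

C1: T = 0x7, S = E(K, T) = 0xF; 0xB ⊕ 0xF = 0x4.
C2: T = 0x8, S = E(K, T) = 0x6; 0x5 ⊕ 0x6 = 0x3.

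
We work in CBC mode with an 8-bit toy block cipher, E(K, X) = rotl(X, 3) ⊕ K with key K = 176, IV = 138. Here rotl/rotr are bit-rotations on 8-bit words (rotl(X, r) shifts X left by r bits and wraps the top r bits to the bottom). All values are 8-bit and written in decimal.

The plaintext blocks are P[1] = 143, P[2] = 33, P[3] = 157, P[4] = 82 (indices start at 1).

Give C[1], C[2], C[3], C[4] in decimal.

C[1] = 152, C[2] = 125, C[3] = 183, C[4] = 159

CBC encryption: C_i = E(K, P_i ⊕ C_{i−1}), with C_{0} = IV.
C[1]: P[1] ⊕ 138 = 5; E(K, 5) = 152.
C[2]: P[2] ⊕ 152 = 185; E(K, 185) = 125.
C[3]: P[3] ⊕ 125 = 224; E(K, 224) = 183.
C[4]: P[4] ⊕ 183 = 229; E(K, 229) = 159.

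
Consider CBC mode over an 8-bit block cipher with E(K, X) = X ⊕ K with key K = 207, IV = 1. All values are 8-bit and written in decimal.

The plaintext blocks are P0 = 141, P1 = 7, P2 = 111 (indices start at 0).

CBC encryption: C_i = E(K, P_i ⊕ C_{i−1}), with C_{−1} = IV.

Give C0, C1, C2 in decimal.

C0 = 67, C1 = 139, C2 = 43

C0: P0 ⊕ 1 = 140; E(K, 140) = 67.
C1: P1 ⊕ 67 = 68; E(K, 68) = 139.
C2: P2 ⊕ 139 = 228; E(K, 228) = 43.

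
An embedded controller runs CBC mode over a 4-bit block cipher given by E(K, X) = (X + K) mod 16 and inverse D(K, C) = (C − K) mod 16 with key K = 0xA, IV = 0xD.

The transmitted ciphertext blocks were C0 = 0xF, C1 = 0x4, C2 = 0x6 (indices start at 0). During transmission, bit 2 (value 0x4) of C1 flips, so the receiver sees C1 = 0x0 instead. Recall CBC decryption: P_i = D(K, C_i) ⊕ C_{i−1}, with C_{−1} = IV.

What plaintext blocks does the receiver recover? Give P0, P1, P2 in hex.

P0 = 0x8, P1 = 0x9, P2 = 0xC

Only C1 changed, to 0x0. In CBC, a change in C_i garbles P_i and flips the same bit in P_{i+1}. Decrypting the received ciphertext:
P0: D(K, 0xF) = 0x5; 0x5 ⊕ 0xD = 0x8.
P1: D(K, 0x0) = 0x6; 0x6 ⊕ 0xF = 0x9.
P2: D(K, 0x6) = 0xC; 0xC ⊕ 0x0 = 0xC.
Blocks that differ from the original plaintext: P1, P2.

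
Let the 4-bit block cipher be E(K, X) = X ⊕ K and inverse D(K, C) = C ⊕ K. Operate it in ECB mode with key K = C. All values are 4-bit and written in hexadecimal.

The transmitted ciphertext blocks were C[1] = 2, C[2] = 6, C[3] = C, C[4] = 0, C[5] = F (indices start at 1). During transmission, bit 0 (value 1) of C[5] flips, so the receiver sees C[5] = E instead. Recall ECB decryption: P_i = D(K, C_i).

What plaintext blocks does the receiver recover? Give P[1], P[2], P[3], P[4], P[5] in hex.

P[1] = E, P[2] = A, P[3] = 0, P[4] = C, P[5] = 2

Only C[5] changed, to E. In ECB, a change in C_i affects only P_i. Decrypting the received ciphertext:
P[1]: D(K, 2) = E.
P[2]: D(K, 6) = A.
P[3]: D(K, C) = 0.
P[4]: D(K, 0) = C.
P[5]: D(K, E) = 2.
Blocks that differ from the original plaintext: P[5].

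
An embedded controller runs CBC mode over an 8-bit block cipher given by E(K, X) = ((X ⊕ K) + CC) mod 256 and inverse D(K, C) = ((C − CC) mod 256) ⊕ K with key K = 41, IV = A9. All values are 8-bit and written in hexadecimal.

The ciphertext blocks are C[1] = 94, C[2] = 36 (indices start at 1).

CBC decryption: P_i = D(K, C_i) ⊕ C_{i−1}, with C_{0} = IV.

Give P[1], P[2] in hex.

P[1]: D(K, 94) = 89; 89 ⊕ A9 = 20.
P[2]: D(K, 36) = 2B; 2B ⊕ 94 = BF.

P[1] = 20, P[2] = BF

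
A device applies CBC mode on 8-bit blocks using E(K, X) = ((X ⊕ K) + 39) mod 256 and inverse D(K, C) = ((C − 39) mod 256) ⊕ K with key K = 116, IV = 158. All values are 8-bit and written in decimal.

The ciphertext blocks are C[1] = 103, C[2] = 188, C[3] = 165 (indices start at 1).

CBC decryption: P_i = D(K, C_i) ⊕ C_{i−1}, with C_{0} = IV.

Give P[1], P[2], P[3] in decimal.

P[1] = 170, P[2] = 134, P[3] = 182

P[1]: D(K, 103) = 52; 52 ⊕ 158 = 170.
P[2]: D(K, 188) = 225; 225 ⊕ 103 = 134.
P[3]: D(K, 165) = 10; 10 ⊕ 188 = 182.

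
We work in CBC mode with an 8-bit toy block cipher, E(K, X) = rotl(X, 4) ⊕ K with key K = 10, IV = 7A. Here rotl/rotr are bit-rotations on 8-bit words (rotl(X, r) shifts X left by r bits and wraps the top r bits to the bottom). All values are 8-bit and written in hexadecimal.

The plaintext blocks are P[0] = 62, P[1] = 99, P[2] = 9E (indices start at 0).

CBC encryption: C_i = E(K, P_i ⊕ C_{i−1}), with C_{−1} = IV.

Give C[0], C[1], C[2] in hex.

C[0] = 91, C[1] = 90, C[2] = F0

C[0]: P[0] ⊕ 7A = 18; E(K, 18) = 91.
C[1]: P[1] ⊕ 91 = 08; E(K, 08) = 90.
C[2]: P[2] ⊕ 90 = 0E; E(K, 0E) = F0.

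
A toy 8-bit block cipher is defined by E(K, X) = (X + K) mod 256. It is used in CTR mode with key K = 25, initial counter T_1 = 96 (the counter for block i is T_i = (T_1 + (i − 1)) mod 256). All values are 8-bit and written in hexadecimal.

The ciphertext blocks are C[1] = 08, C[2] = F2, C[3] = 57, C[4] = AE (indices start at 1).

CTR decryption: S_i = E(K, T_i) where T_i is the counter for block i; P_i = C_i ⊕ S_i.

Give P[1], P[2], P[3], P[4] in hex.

P[1]: T = 96, S = E(K, T) = BB; 08 ⊕ BB = B3.
P[2]: T = 97, S = E(K, T) = BC; F2 ⊕ BC = 4E.
P[3]: T = 98, S = E(K, T) = BD; 57 ⊕ BD = EA.
P[4]: T = 99, S = E(K, T) = BE; AE ⊕ BE = 10.

P[1] = B3, P[2] = 4E, P[3] = EA, P[4] = 10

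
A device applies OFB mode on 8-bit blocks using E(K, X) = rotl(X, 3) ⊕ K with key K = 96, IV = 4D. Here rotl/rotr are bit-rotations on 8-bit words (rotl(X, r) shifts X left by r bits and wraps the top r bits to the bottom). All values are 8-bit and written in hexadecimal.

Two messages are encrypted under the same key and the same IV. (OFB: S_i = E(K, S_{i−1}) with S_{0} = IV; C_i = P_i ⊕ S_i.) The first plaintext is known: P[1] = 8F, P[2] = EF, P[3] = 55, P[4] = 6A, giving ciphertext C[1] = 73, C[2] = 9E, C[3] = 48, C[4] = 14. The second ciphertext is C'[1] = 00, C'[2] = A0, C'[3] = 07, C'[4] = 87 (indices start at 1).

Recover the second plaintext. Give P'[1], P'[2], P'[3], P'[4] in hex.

In OFB with a reused IV, both messages share the same keystream S_i, so C_i ⊕ C'_i = P_i ⊕ P'_i and thus P'_i = P_i ⊕ C_i ⊕ C'_i.
P'[1]: 8F ⊕ 73 ⊕ 00 = FC.
P'[2]: EF ⊕ 9E ⊕ A0 = D1.
P'[3]: 55 ⊕ 48 ⊕ 07 = 1A.
P'[4]: 6A ⊕ 14 ⊕ 87 = F9.

P'[1] = FC, P'[2] = D1, P'[3] = 1A, P'[4] = F9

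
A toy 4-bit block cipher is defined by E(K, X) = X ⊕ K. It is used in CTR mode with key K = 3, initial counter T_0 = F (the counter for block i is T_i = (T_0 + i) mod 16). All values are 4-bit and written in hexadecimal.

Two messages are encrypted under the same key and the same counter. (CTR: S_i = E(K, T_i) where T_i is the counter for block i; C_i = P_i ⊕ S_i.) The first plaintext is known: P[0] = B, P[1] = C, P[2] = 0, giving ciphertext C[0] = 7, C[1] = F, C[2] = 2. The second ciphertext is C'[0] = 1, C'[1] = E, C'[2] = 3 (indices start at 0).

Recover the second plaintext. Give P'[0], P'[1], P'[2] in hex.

P'[0] = D, P'[1] = D, P'[2] = 1

In CTR with a reused counter, both messages share the same keystream S_i, so C_i ⊕ C'_i = P_i ⊕ P'_i and thus P'_i = P_i ⊕ C_i ⊕ C'_i.
P'[0]: B ⊕ 7 ⊕ 1 = D.
P'[1]: C ⊕ F ⊕ E = D.
P'[2]: 0 ⊕ 2 ⊕ 3 = 1.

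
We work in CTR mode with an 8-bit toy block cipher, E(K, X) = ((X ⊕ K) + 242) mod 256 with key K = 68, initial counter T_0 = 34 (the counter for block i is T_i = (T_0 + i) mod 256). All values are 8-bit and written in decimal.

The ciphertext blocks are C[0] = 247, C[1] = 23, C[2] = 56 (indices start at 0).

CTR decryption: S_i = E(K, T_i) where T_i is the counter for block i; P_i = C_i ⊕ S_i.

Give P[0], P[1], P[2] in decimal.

P[0]: T = 34, S = E(K, T) = 88; 247 ⊕ 88 = 175.
P[1]: T = 35, S = E(K, T) = 89; 23 ⊕ 89 = 78.
P[2]: T = 36, S = E(K, T) = 82; 56 ⊕ 82 = 106.

P[0] = 175, P[1] = 78, P[2] = 106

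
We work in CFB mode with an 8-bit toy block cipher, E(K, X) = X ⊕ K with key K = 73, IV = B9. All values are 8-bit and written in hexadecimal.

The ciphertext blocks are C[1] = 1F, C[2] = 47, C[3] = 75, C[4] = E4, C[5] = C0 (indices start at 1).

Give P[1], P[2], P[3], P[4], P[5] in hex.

P[1] = D5, P[2] = 2B, P[3] = 41, P[4] = E2, P[5] = 57

CFB decryption: P_i = C_i ⊕ E(K, C_{i−1}), with C_{0} = IV.
P[1]: E(K, B9) = CA; 1F ⊕ CA = D5.
P[2]: E(K, 1F) = 6C; 47 ⊕ 6C = 2B.
P[3]: E(K, 47) = 34; 75 ⊕ 34 = 41.
P[4]: E(K, 75) = 06; E4 ⊕ 06 = E2.
P[5]: E(K, E4) = 97; C0 ⊕ 97 = 57.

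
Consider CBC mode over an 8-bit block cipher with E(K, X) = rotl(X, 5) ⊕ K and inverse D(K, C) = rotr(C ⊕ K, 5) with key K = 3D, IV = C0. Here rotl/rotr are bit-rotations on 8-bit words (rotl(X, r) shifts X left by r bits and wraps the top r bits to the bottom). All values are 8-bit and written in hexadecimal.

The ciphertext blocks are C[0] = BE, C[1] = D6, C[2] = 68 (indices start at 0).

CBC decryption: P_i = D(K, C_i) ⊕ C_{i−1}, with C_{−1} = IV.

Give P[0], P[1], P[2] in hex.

P[0]: D(K, BE) = 1C; 1C ⊕ C0 = DC.
P[1]: D(K, D6) = 5F; 5F ⊕ BE = E1.
P[2]: D(K, 68) = AA; AA ⊕ D6 = 7C.

P[0] = DC, P[1] = E1, P[2] = 7C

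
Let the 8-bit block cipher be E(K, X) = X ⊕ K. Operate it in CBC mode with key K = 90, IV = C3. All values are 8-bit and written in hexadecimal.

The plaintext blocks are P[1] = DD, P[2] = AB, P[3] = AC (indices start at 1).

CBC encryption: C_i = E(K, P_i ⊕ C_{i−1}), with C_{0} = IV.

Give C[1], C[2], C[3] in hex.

C[1]: P[1] ⊕ C3 = 1E; E(K, 1E) = 8E.
C[2]: P[2] ⊕ 8E = 25; E(K, 25) = B5.
C[3]: P[3] ⊕ B5 = 19; E(K, 19) = 89.

C[1] = 8E, C[2] = B5, C[3] = 89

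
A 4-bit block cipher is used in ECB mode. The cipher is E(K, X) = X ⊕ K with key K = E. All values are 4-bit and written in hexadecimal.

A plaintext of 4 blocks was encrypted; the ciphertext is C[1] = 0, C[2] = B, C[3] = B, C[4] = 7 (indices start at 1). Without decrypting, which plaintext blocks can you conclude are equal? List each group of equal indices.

P[2] = P[3]

ECB encrypts each block independently with the same key, so equal ciphertext blocks imply equal plaintext blocks.
C[2] = C[3] = B, so P[2] = P[3].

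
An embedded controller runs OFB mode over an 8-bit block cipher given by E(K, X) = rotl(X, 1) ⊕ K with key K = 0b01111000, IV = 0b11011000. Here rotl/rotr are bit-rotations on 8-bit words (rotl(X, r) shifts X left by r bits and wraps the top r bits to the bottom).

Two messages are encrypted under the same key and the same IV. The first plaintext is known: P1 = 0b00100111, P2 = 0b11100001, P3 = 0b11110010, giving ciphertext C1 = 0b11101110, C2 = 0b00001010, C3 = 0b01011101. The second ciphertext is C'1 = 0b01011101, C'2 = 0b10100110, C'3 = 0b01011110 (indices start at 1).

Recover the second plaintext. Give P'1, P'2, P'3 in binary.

P'1 = 0b10010100, P'2 = 0b01001101, P'3 = 0b11110001

In OFB with a reused IV, both messages share the same keystream S_i, so C_i ⊕ C'_i = P_i ⊕ P'_i and thus P'_i = P_i ⊕ C_i ⊕ C'_i.
P'1: 0b00100111 ⊕ 0b11101110 ⊕ 0b01011101 = 0b10010100.
P'2: 0b11100001 ⊕ 0b00001010 ⊕ 0b10100110 = 0b01001101.
P'3: 0b11110010 ⊕ 0b01011101 ⊕ 0b01011110 = 0b11110001.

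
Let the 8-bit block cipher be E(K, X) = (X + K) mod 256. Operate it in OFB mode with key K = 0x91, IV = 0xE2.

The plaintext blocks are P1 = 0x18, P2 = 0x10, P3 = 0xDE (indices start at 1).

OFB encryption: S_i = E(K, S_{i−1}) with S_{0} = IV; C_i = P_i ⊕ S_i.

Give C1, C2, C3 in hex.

C1: S = E(K, 0xE2) = 0x73; 0x18 ⊕ 0x73 = 0x6B.
C2: S = E(K, 0x73) = 0x04; 0x10 ⊕ 0x04 = 0x14.
C3: S = E(K, 0x04) = 0x95; 0xDE ⊕ 0x95 = 0x4B.

C1 = 0x6B, C2 = 0x14, C3 = 0x4B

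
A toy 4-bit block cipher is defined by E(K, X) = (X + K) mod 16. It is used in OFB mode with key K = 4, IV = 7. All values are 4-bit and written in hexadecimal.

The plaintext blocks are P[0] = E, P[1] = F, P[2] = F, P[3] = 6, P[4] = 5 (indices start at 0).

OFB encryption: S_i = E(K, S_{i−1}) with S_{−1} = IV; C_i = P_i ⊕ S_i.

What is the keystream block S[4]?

C[0]: S = E(K, 7) = B; E ⊕ B = 5.
C[1]: S = E(K, B) = F; F ⊕ F = 0.
C[2]: S = E(K, F) = 3; F ⊕ 3 = C.
C[3]: S = E(K, 3) = 7; 6 ⊕ 7 = 1.
C[4]: S = E(K, 7) = B; 5 ⊕ B = E.
So S[4] = B.

B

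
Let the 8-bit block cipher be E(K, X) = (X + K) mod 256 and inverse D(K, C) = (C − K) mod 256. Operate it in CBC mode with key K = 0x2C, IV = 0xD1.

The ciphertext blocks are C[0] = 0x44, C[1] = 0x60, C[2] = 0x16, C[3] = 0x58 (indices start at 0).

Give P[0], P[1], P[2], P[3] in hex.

P[0] = 0xC9, P[1] = 0x70, P[2] = 0x8A, P[3] = 0x3A

CBC decryption: P_i = D(K, C_i) ⊕ C_{i−1}, with C_{−1} = IV.
P[0]: D(K, 0x44) = 0x18; 0x18 ⊕ 0xD1 = 0xC9.
P[1]: D(K, 0x60) = 0x34; 0x34 ⊕ 0x44 = 0x70.
P[2]: D(K, 0x16) = 0xEA; 0xEA ⊕ 0x60 = 0x8A.
P[3]: D(K, 0x58) = 0x2C; 0x2C ⊕ 0x16 = 0x3A.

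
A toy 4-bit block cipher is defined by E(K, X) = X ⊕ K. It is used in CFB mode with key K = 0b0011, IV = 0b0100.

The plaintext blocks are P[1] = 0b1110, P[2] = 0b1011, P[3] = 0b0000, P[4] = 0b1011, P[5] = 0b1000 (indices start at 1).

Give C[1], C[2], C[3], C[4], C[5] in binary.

CFB encryption: C_i = P_i ⊕ E(K, C_{i−1}), with C_{0} = IV.
C[1]: E(K, 0b0100) = 0b0111; 0b1110 ⊕ 0b0111 = 0b1001.
C[2]: E(K, 0b1001) = 0b1010; 0b1011 ⊕ 0b1010 = 0b0001.
C[3]: E(K, 0b0001) = 0b0010; 0b0000 ⊕ 0b0010 = 0b0010.
C[4]: E(K, 0b0010) = 0b0001; 0b1011 ⊕ 0b0001 = 0b1010.
C[5]: E(K, 0b1010) = 0b1001; 0b1000 ⊕ 0b1001 = 0b0001.

C[1] = 0b1001, C[2] = 0b0001, C[3] = 0b0010, C[4] = 0b1010, C[5] = 0b0001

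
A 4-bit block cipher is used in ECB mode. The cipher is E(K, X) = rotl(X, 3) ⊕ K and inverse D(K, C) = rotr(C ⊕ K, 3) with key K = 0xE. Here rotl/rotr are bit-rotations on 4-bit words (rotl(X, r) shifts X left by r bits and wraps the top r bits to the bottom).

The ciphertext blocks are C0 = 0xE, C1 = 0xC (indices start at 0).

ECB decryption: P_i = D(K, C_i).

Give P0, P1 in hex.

P0 = 0x0, P1 = 0x4

P0: D(K, 0xE) = 0x0.
P1: D(K, 0xC) = 0x4.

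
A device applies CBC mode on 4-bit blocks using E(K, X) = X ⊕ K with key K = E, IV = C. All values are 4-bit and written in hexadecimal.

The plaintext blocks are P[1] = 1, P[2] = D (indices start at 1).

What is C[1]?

CBC encryption: C_i = E(K, P_i ⊕ C_{i−1}), with C_{0} = IV.
C[1]: P[1] ⊕ C = D; E(K, D) = 3.

C[1] = 3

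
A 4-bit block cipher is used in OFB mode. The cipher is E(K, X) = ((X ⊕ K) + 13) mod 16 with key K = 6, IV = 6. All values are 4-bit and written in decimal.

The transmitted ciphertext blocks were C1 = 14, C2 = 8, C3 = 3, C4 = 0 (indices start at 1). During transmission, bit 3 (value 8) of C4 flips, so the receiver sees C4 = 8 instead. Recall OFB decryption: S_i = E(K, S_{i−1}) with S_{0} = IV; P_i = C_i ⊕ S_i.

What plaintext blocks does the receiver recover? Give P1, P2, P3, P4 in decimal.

Only C4 changed, to 8. In OFB, a change in C_i flips the same bit in P_i only; the keystream is unaffected. Decrypting the received ciphertext:
P1: S = E(K, 6) = 13; 14 ⊕ 13 = 3.
P2: S = E(K, 13) = 8; 8 ⊕ 8 = 0.
P3: S = E(K, 8) = 11; 3 ⊕ 11 = 8.
P4: S = E(K, 11) = 10; 8 ⊕ 10 = 2.
Blocks that differ from the original plaintext: P4.

P1 = 3, P2 = 0, P3 = 8, P4 = 2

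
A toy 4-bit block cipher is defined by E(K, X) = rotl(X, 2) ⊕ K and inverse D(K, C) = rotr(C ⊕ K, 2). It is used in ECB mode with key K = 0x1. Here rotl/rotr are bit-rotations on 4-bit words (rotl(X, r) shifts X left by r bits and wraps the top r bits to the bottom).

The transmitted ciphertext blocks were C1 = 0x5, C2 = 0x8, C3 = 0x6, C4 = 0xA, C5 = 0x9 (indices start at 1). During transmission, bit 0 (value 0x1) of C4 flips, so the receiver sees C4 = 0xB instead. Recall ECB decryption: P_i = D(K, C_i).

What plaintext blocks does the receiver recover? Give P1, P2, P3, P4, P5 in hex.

Only C4 changed, to 0xB. In ECB, a change in C_i affects only P_i. Decrypting the received ciphertext:
P1: D(K, 0x5) = 0x1.
P2: D(K, 0x8) = 0x6.
P3: D(K, 0x6) = 0xD.
P4: D(K, 0xB) = 0xA.
P5: D(K, 0x9) = 0x2.
Blocks that differ from the original plaintext: P4.

P1 = 0x1, P2 = 0x6, P3 = 0xD, P4 = 0xA, P5 = 0x2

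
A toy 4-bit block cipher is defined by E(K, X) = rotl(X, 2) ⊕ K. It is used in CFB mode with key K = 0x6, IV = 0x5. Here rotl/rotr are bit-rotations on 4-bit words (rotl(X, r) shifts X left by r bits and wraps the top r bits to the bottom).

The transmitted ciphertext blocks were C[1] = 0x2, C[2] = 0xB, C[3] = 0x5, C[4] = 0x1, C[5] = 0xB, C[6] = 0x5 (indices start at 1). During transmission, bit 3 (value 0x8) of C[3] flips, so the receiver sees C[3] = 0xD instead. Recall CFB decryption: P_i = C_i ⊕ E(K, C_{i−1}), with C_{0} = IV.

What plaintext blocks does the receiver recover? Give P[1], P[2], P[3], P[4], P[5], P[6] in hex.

Only C[3] changed, to 0xD. In CFB, a change in C_i flips the same bit in P_i and garbles P_{i+1}. Decrypting the received ciphertext:
P[1]: E(K, 0x5) = 0x3; 0x2 ⊕ 0x3 = 0x1.
P[2]: E(K, 0x2) = 0xE; 0xB ⊕ 0xE = 0x5.
P[3]: E(K, 0xB) = 0x8; 0xD ⊕ 0x8 = 0x5.
P[4]: E(K, 0xD) = 0x1; 0x1 ⊕ 0x1 = 0x0.
P[5]: E(K, 0x1) = 0x2; 0xB ⊕ 0x2 = 0x9.
P[6]: E(K, 0xB) = 0x8; 0x5 ⊕ 0x8 = 0xD.
Blocks that differ from the original plaintext: P[3], P[4].

P[1] = 0x1, P[2] = 0x5, P[3] = 0x5, P[4] = 0x0, P[5] = 0x9, P[6] = 0xD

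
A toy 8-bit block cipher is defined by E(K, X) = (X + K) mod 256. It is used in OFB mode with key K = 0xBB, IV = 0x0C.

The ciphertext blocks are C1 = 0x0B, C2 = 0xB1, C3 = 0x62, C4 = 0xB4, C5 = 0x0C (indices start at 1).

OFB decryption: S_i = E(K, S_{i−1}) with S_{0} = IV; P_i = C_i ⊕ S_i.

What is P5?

P1: S = E(K, 0x0C) = 0xC7; 0x0B ⊕ 0xC7 = 0xCC.
P2: S = E(K, 0xC7) = 0x82; 0xB1 ⊕ 0x82 = 0x33.
P3: S = E(K, 0x82) = 0x3D; 0x62 ⊕ 0x3D = 0x5F.
P4: S = E(K, 0x3D) = 0xF8; 0xB4 ⊕ 0xF8 = 0x4C.
P5: S = E(K, 0xF8) = 0xB3; 0x0C ⊕ 0xB3 = 0xBF.

P5 = 0xBF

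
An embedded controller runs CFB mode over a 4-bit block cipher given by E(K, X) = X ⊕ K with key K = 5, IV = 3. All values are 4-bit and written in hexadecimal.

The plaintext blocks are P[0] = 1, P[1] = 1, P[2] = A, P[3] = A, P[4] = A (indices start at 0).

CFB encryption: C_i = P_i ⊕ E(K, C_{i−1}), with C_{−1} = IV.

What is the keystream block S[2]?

C[0]: E(K, 3) = 6; 1 ⊕ 6 = 7.
C[1]: E(K, 7) = 2; 1 ⊕ 2 = 3.
C[2]: E(K, 3) = 6; A ⊕ 6 = C.
So S[2] = 6.

6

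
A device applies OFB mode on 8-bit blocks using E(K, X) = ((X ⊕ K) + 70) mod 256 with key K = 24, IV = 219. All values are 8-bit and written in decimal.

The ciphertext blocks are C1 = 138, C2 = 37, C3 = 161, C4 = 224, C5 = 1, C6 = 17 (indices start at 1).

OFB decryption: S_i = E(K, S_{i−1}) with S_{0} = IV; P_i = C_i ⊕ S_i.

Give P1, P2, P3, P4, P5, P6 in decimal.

P1: S = E(K, 219) = 9; 138 ⊕ 9 = 131.
P2: S = E(K, 9) = 87; 37 ⊕ 87 = 114.
P3: S = E(K, 87) = 149; 161 ⊕ 149 = 52.
P4: S = E(K, 149) = 211; 224 ⊕ 211 = 51.
P5: S = E(K, 211) = 17; 1 ⊕ 17 = 16.
P6: S = E(K, 17) = 79; 17 ⊕ 79 = 94.

P1 = 131, P2 = 114, P3 = 52, P4 = 51, P5 = 16, P6 = 94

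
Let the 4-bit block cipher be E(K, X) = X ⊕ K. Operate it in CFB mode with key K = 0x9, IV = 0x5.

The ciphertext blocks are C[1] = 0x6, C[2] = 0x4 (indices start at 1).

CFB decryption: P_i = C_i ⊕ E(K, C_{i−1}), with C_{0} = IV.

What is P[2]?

P[2]: E(K, 0x6) = 0xF; 0x4 ⊕ 0xF = 0xB.

P[2] = 0xB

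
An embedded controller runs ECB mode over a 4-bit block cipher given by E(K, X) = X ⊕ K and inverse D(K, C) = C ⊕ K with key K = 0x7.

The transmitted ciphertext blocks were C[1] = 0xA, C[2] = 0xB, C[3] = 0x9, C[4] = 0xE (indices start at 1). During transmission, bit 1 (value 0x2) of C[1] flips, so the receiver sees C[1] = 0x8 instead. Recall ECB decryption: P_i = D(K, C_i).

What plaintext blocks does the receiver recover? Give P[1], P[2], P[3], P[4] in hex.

P[1] = 0xF, P[2] = 0xC, P[3] = 0xE, P[4] = 0x9

Only C[1] changed, to 0x8. In ECB, a change in C_i affects only P_i. Decrypting the received ciphertext:
P[1]: D(K, 0x8) = 0xF.
P[2]: D(K, 0xB) = 0xC.
P[3]: D(K, 0x9) = 0xE.
P[4]: D(K, 0xE) = 0x9.
Blocks that differ from the original plaintext: P[1].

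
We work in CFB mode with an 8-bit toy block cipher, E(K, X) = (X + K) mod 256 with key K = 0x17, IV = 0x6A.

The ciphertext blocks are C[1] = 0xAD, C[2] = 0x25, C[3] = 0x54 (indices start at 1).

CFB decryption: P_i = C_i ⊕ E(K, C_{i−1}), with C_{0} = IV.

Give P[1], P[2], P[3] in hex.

P[1] = 0x2C, P[2] = 0xE1, P[3] = 0x68

P[1]: E(K, 0x6A) = 0x81; 0xAD ⊕ 0x81 = 0x2C.
P[2]: E(K, 0xAD) = 0xC4; 0x25 ⊕ 0xC4 = 0xE1.
P[3]: E(K, 0x25) = 0x3C; 0x54 ⊕ 0x3C = 0x68.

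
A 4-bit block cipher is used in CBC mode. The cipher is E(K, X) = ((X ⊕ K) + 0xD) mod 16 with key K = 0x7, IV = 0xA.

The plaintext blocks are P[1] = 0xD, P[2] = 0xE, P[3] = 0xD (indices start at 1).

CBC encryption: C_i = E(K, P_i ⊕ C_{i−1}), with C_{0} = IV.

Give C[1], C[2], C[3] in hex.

C[1] = 0xD, C[2] = 0x1, C[3] = 0x8

C[1]: P[1] ⊕ 0xA = 0x7; E(K, 0x7) = 0xD.
C[2]: P[2] ⊕ 0xD = 0x3; E(K, 0x3) = 0x1.
C[3]: P[3] ⊕ 0x1 = 0xC; E(K, 0xC) = 0x8.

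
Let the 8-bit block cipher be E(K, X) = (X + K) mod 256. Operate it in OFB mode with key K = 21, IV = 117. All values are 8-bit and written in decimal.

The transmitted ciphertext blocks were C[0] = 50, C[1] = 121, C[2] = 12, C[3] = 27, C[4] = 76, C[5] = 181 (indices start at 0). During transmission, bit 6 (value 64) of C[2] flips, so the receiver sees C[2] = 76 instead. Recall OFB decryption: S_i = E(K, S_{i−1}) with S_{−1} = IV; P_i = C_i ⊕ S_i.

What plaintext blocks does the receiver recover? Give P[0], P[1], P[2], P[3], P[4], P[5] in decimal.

P[0] = 184, P[1] = 230, P[2] = 248, P[3] = 210, P[4] = 146, P[5] = 70

Only C[2] changed, to 76. In OFB, a change in C_i flips the same bit in P_i only; the keystream is unaffected. Decrypting the received ciphertext:
P[0]: S = E(K, 117) = 138; 50 ⊕ 138 = 184.
P[1]: S = E(K, 138) = 159; 121 ⊕ 159 = 230.
P[2]: S = E(K, 159) = 180; 76 ⊕ 180 = 248.
P[3]: S = E(K, 180) = 201; 27 ⊕ 201 = 210.
P[4]: S = E(K, 201) = 222; 76 ⊕ 222 = 146.
P[5]: S = E(K, 222) = 243; 181 ⊕ 243 = 70.
Blocks that differ from the original plaintext: P[2].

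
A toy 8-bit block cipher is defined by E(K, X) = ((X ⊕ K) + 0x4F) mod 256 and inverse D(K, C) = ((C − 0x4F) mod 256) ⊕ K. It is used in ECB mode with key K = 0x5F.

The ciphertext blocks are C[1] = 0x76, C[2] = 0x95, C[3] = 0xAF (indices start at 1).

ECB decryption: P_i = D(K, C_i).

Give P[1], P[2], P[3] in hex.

P[1]: D(K, 0x76) = 0x78.
P[2]: D(K, 0x95) = 0x19.
P[3]: D(K, 0xAF) = 0x3F.

P[1] = 0x78, P[2] = 0x19, P[3] = 0x3F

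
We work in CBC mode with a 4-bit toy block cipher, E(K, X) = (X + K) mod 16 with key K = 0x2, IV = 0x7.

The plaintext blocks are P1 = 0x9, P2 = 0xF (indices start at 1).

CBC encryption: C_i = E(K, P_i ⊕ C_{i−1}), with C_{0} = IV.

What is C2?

C1: P1 ⊕ 0x7 = 0xE; E(K, 0xE) = 0x0.
C2: P2 ⊕ 0x0 = 0xF; E(K, 0xF) = 0x1.

C2 = 0x1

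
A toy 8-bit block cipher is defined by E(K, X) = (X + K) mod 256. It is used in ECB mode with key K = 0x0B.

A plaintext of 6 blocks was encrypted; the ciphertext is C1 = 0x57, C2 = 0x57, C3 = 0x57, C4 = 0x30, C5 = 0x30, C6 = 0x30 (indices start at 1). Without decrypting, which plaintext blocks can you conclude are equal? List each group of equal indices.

ECB encrypts each block independently with the same key, so equal ciphertext blocks imply equal plaintext blocks.
C1 = C2 = C3 = 0x57, so P1 = P2 = P3.
C4 = C5 = C6 = 0x30, so P4 = P5 = P6.

P1 = P2 = P3; P4 = P5 = P6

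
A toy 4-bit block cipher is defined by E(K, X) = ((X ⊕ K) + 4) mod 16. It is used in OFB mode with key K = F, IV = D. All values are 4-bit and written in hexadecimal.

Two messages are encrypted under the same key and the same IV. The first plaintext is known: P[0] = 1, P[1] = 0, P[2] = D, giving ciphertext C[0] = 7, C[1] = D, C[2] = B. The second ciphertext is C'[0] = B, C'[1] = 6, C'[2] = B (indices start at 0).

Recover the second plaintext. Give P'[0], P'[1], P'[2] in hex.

P'[0] = D, P'[1] = B, P'[2] = D

In OFB with a reused IV, both messages share the same keystream S_i, so C_i ⊕ C'_i = P_i ⊕ P'_i and thus P'_i = P_i ⊕ C_i ⊕ C'_i.
P'[0]: 1 ⊕ 7 ⊕ B = D.
P'[1]: 0 ⊕ D ⊕ 6 = B.
P'[2]: D ⊕ B ⊕ B = D.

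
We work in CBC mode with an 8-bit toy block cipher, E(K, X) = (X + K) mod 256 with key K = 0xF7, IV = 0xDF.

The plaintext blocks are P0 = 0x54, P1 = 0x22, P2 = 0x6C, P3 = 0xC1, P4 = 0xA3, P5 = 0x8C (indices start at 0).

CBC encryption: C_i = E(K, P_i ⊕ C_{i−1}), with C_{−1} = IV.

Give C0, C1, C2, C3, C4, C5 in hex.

C0 = 0x82, C1 = 0x97, C2 = 0xF2, C3 = 0x2A, C4 = 0x80, C5 = 0x03

C0: P0 ⊕ 0xDF = 0x8B; E(K, 0x8B) = 0x82.
C1: P1 ⊕ 0x82 = 0xA0; E(K, 0xA0) = 0x97.
C2: P2 ⊕ 0x97 = 0xFB; E(K, 0xFB) = 0xF2.
C3: P3 ⊕ 0xF2 = 0x33; E(K, 0x33) = 0x2A.
C4: P4 ⊕ 0x2A = 0x89; E(K, 0x89) = 0x80.
C5: P5 ⊕ 0x80 = 0x0C; E(K, 0x0C) = 0x03.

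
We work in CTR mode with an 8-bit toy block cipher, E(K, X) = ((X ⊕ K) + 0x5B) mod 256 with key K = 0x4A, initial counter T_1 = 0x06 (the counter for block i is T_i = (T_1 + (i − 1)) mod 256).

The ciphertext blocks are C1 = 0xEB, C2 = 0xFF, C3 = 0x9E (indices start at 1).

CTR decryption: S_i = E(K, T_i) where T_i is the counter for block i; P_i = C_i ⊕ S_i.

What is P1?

P1: T = 0x06, S = E(K, T) = 0xA7; 0xEB ⊕ 0xA7 = 0x4C.

P1 = 0x4C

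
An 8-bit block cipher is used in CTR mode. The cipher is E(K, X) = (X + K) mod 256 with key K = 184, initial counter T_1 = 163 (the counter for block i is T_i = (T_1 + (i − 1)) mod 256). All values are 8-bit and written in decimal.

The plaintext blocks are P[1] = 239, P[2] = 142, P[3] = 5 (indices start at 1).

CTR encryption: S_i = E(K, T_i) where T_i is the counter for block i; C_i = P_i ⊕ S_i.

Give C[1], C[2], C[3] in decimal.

C[1]: T = 163, S = E(K, T) = 91; 239 ⊕ 91 = 180.
C[2]: T = 164, S = E(K, T) = 92; 142 ⊕ 92 = 210.
C[3]: T = 165, S = E(K, T) = 93; 5 ⊕ 93 = 88.

C[1] = 180, C[2] = 210, C[3] = 88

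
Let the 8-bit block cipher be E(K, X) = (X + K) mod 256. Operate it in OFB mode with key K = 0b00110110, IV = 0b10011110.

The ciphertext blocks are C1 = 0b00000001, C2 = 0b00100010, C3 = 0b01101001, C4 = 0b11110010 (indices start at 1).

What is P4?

OFB decryption: S_i = E(K, S_{i−1}) with S_{0} = IV; P_i = C_i ⊕ S_i.
P1: S = E(K, 0b10011110) = 0b11010100; 0b00000001 ⊕ 0b11010100 = 0b11010101.
P2: S = E(K, 0b11010100) = 0b00001010; 0b00100010 ⊕ 0b00001010 = 0b00101000.
P3: S = E(K, 0b00001010) = 0b01000000; 0b01101001 ⊕ 0b01000000 = 0b00101001.
P4: S = E(K, 0b01000000) = 0b01110110; 0b11110010 ⊕ 0b01110110 = 0b10000100.

P4 = 0b10000100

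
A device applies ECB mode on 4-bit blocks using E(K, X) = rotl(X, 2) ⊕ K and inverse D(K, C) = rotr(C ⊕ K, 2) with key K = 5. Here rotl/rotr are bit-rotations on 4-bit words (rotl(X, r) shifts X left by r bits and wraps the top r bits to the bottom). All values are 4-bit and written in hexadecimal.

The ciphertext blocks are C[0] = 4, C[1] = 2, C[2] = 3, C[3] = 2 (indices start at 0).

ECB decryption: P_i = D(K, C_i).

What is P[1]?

P[1] = D

P[1]: D(K, 2) = D.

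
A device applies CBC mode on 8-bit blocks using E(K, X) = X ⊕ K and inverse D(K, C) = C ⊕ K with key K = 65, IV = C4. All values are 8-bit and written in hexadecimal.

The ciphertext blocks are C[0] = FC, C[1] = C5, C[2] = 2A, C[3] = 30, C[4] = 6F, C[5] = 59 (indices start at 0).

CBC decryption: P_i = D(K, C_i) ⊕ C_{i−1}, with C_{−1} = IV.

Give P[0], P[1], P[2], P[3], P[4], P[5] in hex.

P[0]: D(K, FC) = 99; 99 ⊕ C4 = 5D.
P[1]: D(K, C5) = A0; A0 ⊕ FC = 5C.
P[2]: D(K, 2A) = 4F; 4F ⊕ C5 = 8A.
P[3]: D(K, 30) = 55; 55 ⊕ 2A = 7F.
P[4]: D(K, 6F) = 0A; 0A ⊕ 30 = 3A.
P[5]: D(K, 59) = 3C; 3C ⊕ 6F = 53.

P[0] = 5D, P[1] = 5C, P[2] = 8A, P[3] = 7F, P[4] = 3A, P[5] = 53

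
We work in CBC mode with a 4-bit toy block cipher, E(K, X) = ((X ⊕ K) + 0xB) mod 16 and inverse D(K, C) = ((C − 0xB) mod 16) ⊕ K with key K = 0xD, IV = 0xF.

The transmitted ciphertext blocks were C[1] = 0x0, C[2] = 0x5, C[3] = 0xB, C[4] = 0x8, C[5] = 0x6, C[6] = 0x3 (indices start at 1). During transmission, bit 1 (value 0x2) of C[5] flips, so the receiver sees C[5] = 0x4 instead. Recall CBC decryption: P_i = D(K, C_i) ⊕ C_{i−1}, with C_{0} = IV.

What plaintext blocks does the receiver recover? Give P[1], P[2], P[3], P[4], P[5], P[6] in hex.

Only C[5] changed, to 0x4. In CBC, a change in C_i garbles P_i and flips the same bit in P_{i+1}. Decrypting the received ciphertext:
P[1]: D(K, 0x0) = 0x8; 0x8 ⊕ 0xF = 0x7.
P[2]: D(K, 0x5) = 0x7; 0x7 ⊕ 0x0 = 0x7.
P[3]: D(K, 0xB) = 0xD; 0xD ⊕ 0x5 = 0x8.
P[4]: D(K, 0x8) = 0x0; 0x0 ⊕ 0xB = 0xB.
P[5]: D(K, 0x4) = 0x4; 0x4 ⊕ 0x8 = 0xC.
P[6]: D(K, 0x3) = 0x5; 0x5 ⊕ 0x4 = 0x1.
Blocks that differ from the original plaintext: P[5], P[6].

P[1] = 0x7, P[2] = 0x7, P[3] = 0x8, P[4] = 0xB, P[5] = 0xC, P[6] = 0x1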